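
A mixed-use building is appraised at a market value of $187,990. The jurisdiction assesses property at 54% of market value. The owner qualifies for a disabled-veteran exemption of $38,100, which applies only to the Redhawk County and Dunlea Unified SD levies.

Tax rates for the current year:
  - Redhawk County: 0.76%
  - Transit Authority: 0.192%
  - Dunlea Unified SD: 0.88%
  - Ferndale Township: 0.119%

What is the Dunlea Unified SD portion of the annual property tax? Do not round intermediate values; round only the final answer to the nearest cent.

$558.05

Assessed value = $187,990 × 0.54 = $101,514.6
Dunlea Unified SD taxable value = $101,514.6 − $38,100 = $63,414.6
Dunlea Unified SD levy = $63,414.6 × 0.0088 = $558.04848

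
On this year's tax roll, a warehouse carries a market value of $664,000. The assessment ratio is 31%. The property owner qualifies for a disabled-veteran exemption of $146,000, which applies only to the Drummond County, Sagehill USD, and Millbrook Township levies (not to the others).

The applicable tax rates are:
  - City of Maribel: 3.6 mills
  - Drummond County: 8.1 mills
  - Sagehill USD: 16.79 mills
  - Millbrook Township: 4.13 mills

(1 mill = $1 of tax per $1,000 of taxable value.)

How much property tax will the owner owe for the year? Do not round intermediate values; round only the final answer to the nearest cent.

Assessed value = $664,000 × 0.31 = $205,840
City of Maribel: $205,840 × 0.0036 = $741.024
Drummond County: ($205,840 − $146,000) × 0.0081 = $59,840 × 0.0081 = $484.704
Sagehill USD: ($205,840 − $146,000) × 0.01679 = $59,840 × 0.01679 = $1,004.7136
Millbrook Township: ($205,840 − $146,000) × 0.00413 = $59,840 × 0.00413 = $247.1392
Total = $2,477.5808

$2,477.58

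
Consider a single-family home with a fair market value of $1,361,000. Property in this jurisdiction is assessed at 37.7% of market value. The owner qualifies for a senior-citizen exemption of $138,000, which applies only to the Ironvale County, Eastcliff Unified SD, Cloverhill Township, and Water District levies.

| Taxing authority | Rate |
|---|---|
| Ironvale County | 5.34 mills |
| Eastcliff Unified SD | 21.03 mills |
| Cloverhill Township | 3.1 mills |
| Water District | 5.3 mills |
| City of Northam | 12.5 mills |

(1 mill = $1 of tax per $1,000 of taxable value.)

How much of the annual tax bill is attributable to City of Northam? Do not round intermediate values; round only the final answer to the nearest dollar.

$6,414

Assessed value = $1,361,000 × 0.377 = $513,097
City of Northam taxable value = $513,097 (exemption does not apply)
City of Northam levy = $513,097 × 0.0125 = $6,413.7125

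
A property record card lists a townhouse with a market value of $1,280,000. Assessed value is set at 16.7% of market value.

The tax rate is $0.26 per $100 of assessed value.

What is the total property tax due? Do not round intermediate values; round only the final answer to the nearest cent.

$555.78

Assessed value = $1,280,000 × 0.167 = $213,760
Tax = $213,760 × 0.0026 = $555.776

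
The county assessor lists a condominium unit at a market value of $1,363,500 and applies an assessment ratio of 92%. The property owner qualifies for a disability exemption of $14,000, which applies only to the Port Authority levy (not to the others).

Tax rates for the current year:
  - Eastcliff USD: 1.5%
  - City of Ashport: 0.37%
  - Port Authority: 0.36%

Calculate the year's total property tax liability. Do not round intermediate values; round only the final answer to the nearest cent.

$27,923.17

Assessed value = $1,363,500 × 0.92 = $1,254,420
Eastcliff USD: $1,254,420 × 0.015 = $18,816.3
City of Ashport: $1,254,420 × 0.0037 = $4,641.354
Port Authority: ($1,254,420 − $14,000) × 0.0036 = $1,240,420 × 0.0036 = $4,465.512
Total = $27,923.166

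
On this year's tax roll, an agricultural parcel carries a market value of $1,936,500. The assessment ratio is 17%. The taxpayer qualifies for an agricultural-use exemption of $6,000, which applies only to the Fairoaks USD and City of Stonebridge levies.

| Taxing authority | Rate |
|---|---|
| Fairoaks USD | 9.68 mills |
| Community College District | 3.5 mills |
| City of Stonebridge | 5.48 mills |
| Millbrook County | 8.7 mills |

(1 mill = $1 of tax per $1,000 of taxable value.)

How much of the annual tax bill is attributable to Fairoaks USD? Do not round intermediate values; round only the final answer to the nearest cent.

Assessed value = $1,936,500 × 0.17 = $329,205
Fairoaks USD taxable value = $329,205 − $6,000 = $323,205
Fairoaks USD levy = $323,205 × 0.00968 = $3,128.6244

$3,128.62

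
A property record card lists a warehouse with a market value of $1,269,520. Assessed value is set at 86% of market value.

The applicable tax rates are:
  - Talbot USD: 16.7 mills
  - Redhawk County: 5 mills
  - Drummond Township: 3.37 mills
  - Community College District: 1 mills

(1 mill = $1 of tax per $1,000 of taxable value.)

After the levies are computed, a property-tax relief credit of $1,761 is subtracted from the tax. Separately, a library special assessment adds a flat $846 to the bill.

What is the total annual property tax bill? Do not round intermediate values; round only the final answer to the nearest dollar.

$27,548

Assessed value = $1,269,520 × 0.86 = $1,091,787.2
Talbot USD: $1,091,787.2 × 0.0167 = $18,232.84624
Redhawk County: $1,091,787.2 × 0.005 = $5,458.936
Drummond Township: $1,091,787.2 × 0.00337 = $3,679.322864
Community College District: $1,091,787.2 × 0.001 = $1,091.7872
Levies subtotal = $28,462.892304
After credit = $28,462.892304 − $1,761 = $26,701.892304
Total = $26,701.892304 + $846 = $27,547.892304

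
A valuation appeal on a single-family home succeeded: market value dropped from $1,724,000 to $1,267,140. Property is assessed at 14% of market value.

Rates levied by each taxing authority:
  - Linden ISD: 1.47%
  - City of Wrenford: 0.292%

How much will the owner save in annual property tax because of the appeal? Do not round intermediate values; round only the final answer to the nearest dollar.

Old assessed value = $1,724,000 × 0.14 = $241,360
New assessed value = $1,267,140 × 0.14 = $177,399.6
Combined rate = 0.0147 + 0.00292 = 0.01762
Old tax = $241,360 × 0.01762 = $4,252.7632
New tax = $177,399.6 × 0.01762 = $3,125.780952
Reduction = $4,252.7632 − $3,125.780952 = $1,126.982248

$1,127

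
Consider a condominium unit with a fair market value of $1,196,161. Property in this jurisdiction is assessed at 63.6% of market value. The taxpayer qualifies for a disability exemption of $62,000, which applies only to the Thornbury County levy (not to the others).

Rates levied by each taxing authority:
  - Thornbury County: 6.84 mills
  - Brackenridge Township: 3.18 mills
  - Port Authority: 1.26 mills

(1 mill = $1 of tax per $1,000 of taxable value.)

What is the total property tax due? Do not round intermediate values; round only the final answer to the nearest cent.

Assessed value = $1,196,161 × 0.636 = $760,758.396
Thornbury County: ($760,758.396 − $62,000) × 0.00684 = $698,758.396 × 0.00684 = $4,779.50742864
Brackenridge Township: $760,758.396 × 0.00318 = $2,419.21169928
Port Authority: $760,758.396 × 0.00126 = $958.55557896
Total = $8,157.27470688

$8,157.27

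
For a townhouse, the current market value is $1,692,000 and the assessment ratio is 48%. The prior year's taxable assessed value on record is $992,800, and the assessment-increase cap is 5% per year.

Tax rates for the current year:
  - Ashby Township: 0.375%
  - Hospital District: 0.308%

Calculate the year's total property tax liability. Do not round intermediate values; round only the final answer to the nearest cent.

$5,547.05

Uncapped assessed value = $1,692,000 × 0.48 = $812,160
Cap limit = $992,800 × 1.05 = $1,042,440
Taxable assessed value = min($812,160, $1,042,440) = $812,160 (cap does not bind)
Ashby Township: $812,160 × 0.00375 = $3,045.6
Hospital District: $812,160 × 0.00308 = $2,501.4528
Total = $5,547.0528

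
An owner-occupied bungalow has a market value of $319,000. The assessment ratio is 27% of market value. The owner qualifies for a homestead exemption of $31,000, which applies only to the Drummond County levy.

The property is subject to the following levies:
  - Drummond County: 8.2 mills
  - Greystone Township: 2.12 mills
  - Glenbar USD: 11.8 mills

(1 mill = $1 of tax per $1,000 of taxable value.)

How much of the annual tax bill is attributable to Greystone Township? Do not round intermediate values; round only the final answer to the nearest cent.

Assessed value = $319,000 × 0.27 = $86,130
Greystone Township taxable value = $86,130 (exemption does not apply)
Greystone Township levy = $86,130 × 0.00212 = $182.5956

$182.60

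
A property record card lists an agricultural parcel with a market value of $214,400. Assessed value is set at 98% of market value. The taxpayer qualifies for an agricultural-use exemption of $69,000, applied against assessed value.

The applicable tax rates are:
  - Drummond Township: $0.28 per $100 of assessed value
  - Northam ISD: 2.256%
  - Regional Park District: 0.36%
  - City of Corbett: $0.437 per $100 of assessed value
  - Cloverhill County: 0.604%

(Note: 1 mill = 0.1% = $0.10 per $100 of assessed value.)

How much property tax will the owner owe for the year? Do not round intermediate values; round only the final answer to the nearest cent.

Assessed value = $214,400 × 0.98 = $210,112
Taxable value = $210,112 − $69,000 = $141,112
Drummond Township: $141,112 × 0.0028 = $395.1136
Northam ISD: $141,112 × 0.02256 = $3,183.48672
Regional Park District: $141,112 × 0.0036 = $508.0032
City of Corbett: $141,112 × 0.00437 = $616.65944
Cloverhill County: $141,112 × 0.00604 = $852.31648
Total = $5,555.57944

$5,555.58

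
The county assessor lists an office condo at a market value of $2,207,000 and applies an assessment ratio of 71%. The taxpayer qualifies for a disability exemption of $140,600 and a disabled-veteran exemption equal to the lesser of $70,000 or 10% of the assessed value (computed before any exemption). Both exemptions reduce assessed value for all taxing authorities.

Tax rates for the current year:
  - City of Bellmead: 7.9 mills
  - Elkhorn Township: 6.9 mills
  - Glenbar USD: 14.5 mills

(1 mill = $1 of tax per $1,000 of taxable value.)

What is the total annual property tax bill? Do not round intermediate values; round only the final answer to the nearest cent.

Assessed value = $2,207,000 × 0.71 = $1,566,970
Disabled-veteran exemption = min($70,000, 10% × $1,566,970) = min($70,000, $156,697) = $70,000 (dollar cap binds)
Taxable value = $1,566,970 − $140,600 − $70,000 = $1,356,370
City of Bellmead: $1,356,370 × 0.0079 = $10,715.323
Elkhorn Township: $1,356,370 × 0.0069 = $9,358.953
Glenbar USD: $1,356,370 × 0.0145 = $19,667.365
Total = $39,741.641

$39,741.64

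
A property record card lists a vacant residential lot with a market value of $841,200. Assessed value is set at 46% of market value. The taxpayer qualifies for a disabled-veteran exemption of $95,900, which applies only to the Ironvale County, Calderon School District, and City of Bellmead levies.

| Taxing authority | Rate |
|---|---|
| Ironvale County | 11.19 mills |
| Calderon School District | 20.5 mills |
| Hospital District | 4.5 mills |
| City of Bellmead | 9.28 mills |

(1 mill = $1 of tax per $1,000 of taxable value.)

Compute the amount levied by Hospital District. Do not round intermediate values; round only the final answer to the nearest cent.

$1,741.28

Assessed value = $841,200 × 0.46 = $386,952
Hospital District taxable value = $386,952 (exemption does not apply)
Hospital District levy = $386,952 × 0.0045 = $1,741.284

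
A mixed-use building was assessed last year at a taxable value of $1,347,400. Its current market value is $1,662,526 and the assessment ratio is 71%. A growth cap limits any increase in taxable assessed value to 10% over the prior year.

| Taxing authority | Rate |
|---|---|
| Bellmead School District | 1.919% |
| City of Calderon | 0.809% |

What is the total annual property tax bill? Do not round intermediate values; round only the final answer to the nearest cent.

Uncapped assessed value = $1,662,526 × 0.71 = $1,180,393.46
Cap limit = $1,347,400 × 1.1 = $1,482,140
Taxable assessed value = min($1,180,393.46, $1,482,140) = $1,180,393.46 (cap does not bind)
Bellmead School District: $1,180,393.46 × 0.01919 = $22,651.7504974
City of Calderon: $1,180,393.46 × 0.00809 = $9,549.3830914
Total = $32,201.1335888

$32,201.13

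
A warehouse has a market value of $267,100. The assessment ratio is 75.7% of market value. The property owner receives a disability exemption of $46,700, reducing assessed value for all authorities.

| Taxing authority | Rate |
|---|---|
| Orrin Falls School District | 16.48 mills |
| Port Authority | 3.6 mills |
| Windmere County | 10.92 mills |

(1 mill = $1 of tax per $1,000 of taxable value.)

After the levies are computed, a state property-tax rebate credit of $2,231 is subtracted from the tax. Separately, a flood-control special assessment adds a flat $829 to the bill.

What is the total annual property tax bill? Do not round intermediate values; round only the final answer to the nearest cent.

$3,418.34

Assessed value = $267,100 × 0.757 = $202,194.7
Taxable value = $202,194.7 − $46,700 = $155,494.7
Orrin Falls School District: $155,494.7 × 0.01648 = $2,562.552656
Port Authority: $155,494.7 × 0.0036 = $559.78092
Windmere County: $155,494.7 × 0.01092 = $1,698.002124
Levies subtotal = $4,820.3357
After credit = $4,820.3357 − $2,231 = $2,589.3357
Total = $2,589.3357 + $829 = $3,418.3357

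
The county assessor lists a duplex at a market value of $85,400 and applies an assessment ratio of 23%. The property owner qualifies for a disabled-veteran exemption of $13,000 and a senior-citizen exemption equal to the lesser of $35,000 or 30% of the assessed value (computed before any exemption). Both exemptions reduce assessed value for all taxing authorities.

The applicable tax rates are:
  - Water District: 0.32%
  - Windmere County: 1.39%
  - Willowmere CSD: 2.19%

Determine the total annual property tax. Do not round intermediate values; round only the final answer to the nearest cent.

$29.23

Assessed value = $85,400 × 0.23 = $19,642
Senior-citizen exemption = min($35,000, 30% × $19,642) = min($35,000, $5,892.6) = $5,892.6 (percentage binds)
Taxable value = $19,642 − $13,000 − $5,892.6 = $749.4
Water District: $749.4 × 0.0032 = $2.39808
Windmere County: $749.4 × 0.0139 = $10.41666
Willowmere CSD: $749.4 × 0.0219 = $16.41186
Total = $29.2266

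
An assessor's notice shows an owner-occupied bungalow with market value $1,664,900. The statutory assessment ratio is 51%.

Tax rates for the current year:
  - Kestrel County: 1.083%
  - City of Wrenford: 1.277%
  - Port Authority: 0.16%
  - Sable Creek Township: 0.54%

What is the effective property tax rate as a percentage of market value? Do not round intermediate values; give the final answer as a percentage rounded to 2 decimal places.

1.56%

Assessed value = $1,664,900 × 0.51 = $849,099
Kestrel County: $849,099 × 0.01083 = $9,195.74217
City of Wrenford: $849,099 × 0.01277 = $10,842.99423
Port Authority: $849,099 × 0.0016 = $1,358.5584
Sable Creek Township: $849,099 × 0.0054 = $4,585.1346
Total tax = $25,982.4294
Effective rate = $25,982.4294 ÷ $1,664,900 = 1.56% of market value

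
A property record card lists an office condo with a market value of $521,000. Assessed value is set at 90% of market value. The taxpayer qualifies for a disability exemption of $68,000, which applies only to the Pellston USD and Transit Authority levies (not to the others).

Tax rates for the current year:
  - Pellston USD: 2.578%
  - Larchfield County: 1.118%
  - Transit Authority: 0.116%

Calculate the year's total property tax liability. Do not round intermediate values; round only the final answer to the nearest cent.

$16,042.55

Assessed value = $521,000 × 0.9 = $468,900
Pellston USD: ($468,900 − $68,000) × 0.02578 = $400,900 × 0.02578 = $10,335.202
Larchfield County: $468,900 × 0.01118 = $5,242.302
Transit Authority: ($468,900 − $68,000) × 0.00116 = $400,900 × 0.00116 = $465.044
Total = $16,042.548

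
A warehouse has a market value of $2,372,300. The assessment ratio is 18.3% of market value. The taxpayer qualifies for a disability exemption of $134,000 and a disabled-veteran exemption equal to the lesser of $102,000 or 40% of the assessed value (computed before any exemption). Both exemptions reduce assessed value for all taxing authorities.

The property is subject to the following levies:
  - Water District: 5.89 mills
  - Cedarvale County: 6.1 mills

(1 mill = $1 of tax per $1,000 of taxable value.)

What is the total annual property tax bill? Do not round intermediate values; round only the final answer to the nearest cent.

$2,375.59

Assessed value = $2,372,300 × 0.183 = $434,130.9
Disabled-veteran exemption = min($102,000, 40% × $434,130.9) = min($102,000, $173,652.36) = $102,000 (dollar cap binds)
Taxable value = $434,130.9 − $134,000 − $102,000 = $198,130.9
Water District: $198,130.9 × 0.00589 = $1,166.991001
Cedarvale County: $198,130.9 × 0.0061 = $1,208.59849
Total = $2,375.589491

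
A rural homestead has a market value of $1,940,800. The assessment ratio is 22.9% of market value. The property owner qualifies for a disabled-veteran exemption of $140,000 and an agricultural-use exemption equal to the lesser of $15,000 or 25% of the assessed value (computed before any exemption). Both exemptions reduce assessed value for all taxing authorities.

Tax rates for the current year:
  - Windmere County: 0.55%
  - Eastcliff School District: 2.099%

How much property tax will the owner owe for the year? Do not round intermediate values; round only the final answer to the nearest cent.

$7,667.35

Assessed value = $1,940,800 × 0.229 = $444,443.2
Agricultural-use exemption = min($15,000, 25% × $444,443.2) = min($15,000, $111,110.8) = $15,000 (dollar cap binds)
Taxable value = $444,443.2 − $140,000 − $15,000 = $289,443.2
Windmere County: $289,443.2 × 0.0055 = $1,591.9376
Eastcliff School District: $289,443.2 × 0.02099 = $6,075.412768
Total = $7,667.350368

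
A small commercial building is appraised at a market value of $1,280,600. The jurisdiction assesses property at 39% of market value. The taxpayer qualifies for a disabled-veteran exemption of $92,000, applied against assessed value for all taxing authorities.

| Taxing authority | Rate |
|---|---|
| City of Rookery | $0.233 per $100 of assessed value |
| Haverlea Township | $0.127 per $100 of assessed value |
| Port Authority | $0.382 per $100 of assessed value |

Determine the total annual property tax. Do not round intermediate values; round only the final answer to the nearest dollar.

Assessed value = $1,280,600 × 0.39 = $499,434
Taxable value = $499,434 − $92,000 = $407,434
City of Rookery: $407,434 × 0.00233 = $949.32122
Haverlea Township: $407,434 × 0.00127 = $517.44118
Port Authority: $407,434 × 0.00382 = $1,556.39788
Total = $949.32122 + $517.44118 + $1,556.39788 = $3,023.16028

$3,023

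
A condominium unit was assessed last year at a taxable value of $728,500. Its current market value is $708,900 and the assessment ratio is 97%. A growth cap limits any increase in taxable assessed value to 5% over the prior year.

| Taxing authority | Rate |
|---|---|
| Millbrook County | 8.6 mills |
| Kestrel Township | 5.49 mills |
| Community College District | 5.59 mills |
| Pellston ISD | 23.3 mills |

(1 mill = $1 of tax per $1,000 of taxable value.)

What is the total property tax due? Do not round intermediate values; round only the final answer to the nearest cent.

$29,554.47

Uncapped assessed value = $708,900 × 0.97 = $687,633
Cap limit = $728,500 × 1.05 = $764,925
Taxable assessed value = min($687,633, $764,925) = $687,633 (cap does not bind)
Millbrook County: $687,633 × 0.0086 = $5,913.6438
Kestrel Township: $687,633 × 0.00549 = $3,775.10517
Community College District: $687,633 × 0.00559 = $3,843.86847
Pellston ISD: $687,633 × 0.0233 = $16,021.8489
Total = $29,554.46634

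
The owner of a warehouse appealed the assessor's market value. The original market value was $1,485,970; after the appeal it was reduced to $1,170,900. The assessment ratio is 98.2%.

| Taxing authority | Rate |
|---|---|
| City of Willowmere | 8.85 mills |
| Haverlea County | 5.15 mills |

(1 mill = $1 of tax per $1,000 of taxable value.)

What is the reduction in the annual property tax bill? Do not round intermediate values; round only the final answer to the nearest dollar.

$4,332

Old assessed value = $1,485,970 × 0.982 = $1,459,222.54
New assessed value = $1,170,900 × 0.982 = $1,149,823.8
Combined rate = 0.00885 + 0.00515 = 0.014
Old tax = $1,459,222.54 × 0.014 = $20,429.11556
New tax = $1,149,823.8 × 0.014 = $16,097.5332
Reduction = $20,429.11556 − $16,097.5332 = $4,331.58236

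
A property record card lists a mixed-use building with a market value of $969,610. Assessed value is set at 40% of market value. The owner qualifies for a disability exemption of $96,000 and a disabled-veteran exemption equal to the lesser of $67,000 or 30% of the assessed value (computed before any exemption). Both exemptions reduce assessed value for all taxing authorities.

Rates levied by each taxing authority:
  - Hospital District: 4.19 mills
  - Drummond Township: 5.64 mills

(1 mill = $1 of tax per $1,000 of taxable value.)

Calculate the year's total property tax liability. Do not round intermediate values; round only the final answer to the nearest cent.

Assessed value = $969,610 × 0.4 = $387,844
Disabled-veteran exemption = min($67,000, 30% × $387,844) = min($67,000, $116,353.2) = $67,000 (dollar cap binds)
Taxable value = $387,844 − $96,000 − $67,000 = $224,844
Hospital District: $224,844 × 0.00419 = $942.09636
Drummond Township: $224,844 × 0.00564 = $1,268.12016
Total = $2,210.21652

$2,210.22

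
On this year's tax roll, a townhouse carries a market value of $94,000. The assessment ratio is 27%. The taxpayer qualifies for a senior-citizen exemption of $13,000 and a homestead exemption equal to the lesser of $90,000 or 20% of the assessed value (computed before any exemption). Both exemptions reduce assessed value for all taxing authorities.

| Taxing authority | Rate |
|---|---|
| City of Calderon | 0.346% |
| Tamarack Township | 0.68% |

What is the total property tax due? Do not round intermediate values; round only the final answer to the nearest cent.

$74.94

Assessed value = $94,000 × 0.27 = $25,380
Homestead exemption = min($90,000, 20% × $25,380) = min($90,000, $5,076) = $5,076 (percentage binds)
Taxable value = $25,380 − $13,000 − $5,076 = $7,304
City of Calderon: $7,304 × 0.00346 = $25.27184
Tamarack Township: $7,304 × 0.0068 = $49.6672
Total = $74.93904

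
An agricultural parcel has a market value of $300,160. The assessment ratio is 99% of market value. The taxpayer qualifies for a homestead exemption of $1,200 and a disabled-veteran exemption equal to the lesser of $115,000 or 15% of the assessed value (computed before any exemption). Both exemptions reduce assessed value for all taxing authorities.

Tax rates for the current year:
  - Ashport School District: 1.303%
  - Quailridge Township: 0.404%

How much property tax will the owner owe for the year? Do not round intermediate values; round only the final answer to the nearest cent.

$4,291.14

Assessed value = $300,160 × 0.99 = $297,158.4
Disabled-veteran exemption = min($115,000, 15% × $297,158.4) = min($115,000, $44,573.76) = $44,573.76 (percentage binds)
Taxable value = $297,158.4 − $1,200 − $44,573.76 = $251,384.64
Ashport School District: $251,384.64 × 0.01303 = $3,275.5418592
Quailridge Township: $251,384.64 × 0.00404 = $1,015.5939456
Total = $4,291.1358048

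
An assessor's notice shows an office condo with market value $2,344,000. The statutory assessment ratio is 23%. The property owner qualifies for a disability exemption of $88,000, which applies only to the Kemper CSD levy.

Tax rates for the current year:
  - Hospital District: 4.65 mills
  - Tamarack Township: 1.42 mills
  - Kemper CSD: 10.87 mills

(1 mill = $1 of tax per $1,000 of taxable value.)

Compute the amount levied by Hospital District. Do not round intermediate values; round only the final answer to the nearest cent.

$2,506.91

Assessed value = $2,344,000 × 0.23 = $539,120
Hospital District taxable value = $539,120 (exemption does not apply)
Hospital District levy = $539,120 × 0.00465 = $2,506.908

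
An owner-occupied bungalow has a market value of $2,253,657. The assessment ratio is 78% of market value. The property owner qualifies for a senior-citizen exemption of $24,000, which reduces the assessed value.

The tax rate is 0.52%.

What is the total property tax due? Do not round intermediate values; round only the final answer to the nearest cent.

$9,016.03

Assessed value = $2,253,657 × 0.78 = $1,757,852.46
Taxable value = $1,757,852.46 − $24,000 = $1,733,852.46
Tax = $1,733,852.46 × 0.0052 = $9,016.032792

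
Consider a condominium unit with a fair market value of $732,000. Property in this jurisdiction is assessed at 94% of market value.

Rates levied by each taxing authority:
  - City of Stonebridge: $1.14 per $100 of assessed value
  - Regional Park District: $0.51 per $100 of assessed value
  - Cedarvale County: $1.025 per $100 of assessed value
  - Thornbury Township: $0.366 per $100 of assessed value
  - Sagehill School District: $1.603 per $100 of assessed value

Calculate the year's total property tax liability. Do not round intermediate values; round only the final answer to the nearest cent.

$31,954.44

Assessed value = $732,000 × 0.94 = $688,080
City of Stonebridge: $688,080 × 0.0114 = $7,844.112
Regional Park District: $688,080 × 0.0051 = $3,509.208
Cedarvale County: $688,080 × 0.01025 = $7,052.82
Thornbury Township: $688,080 × 0.00366 = $2,518.3728
Sagehill School District: $688,080 × 0.01603 = $11,029.9224
Total = $7,844.112 + $3,509.208 + $7,052.82 + $2,518.3728 + $11,029.9224 = $31,954.4352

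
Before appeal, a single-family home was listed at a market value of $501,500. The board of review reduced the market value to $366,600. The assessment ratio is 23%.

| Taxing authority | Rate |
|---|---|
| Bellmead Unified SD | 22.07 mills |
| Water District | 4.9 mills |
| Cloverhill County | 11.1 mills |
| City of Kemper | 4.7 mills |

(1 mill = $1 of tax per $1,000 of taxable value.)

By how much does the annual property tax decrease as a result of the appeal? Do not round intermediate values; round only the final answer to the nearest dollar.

$1,327

Old assessed value = $501,500 × 0.23 = $115,345
New assessed value = $366,600 × 0.23 = $84,318
Combined rate = 0.02207 + 0.0049 + 0.0111 + 0.0047 = 0.04277
Old tax = $115,345 × 0.04277 = $4,933.30565
New tax = $84,318 × 0.04277 = $3,606.28086
Reduction = $4,933.30565 − $3,606.28086 = $1,327.02479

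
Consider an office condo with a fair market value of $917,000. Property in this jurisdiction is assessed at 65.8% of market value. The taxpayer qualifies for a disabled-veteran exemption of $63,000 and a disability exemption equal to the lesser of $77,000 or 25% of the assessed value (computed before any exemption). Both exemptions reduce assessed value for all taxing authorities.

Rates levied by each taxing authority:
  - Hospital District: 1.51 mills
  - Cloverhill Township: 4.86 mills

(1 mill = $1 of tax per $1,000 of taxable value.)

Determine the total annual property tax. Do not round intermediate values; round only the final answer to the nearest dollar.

$2,952

Assessed value = $917,000 × 0.658 = $603,386
Disability exemption = min($77,000, 25% × $603,386) = min($77,000, $150,846.5) = $77,000 (dollar cap binds)
Taxable value = $603,386 − $63,000 − $77,000 = $463,386
Hospital District: $463,386 × 0.00151 = $699.71286
Cloverhill Township: $463,386 × 0.00486 = $2,252.05596
Total = $2,951.76882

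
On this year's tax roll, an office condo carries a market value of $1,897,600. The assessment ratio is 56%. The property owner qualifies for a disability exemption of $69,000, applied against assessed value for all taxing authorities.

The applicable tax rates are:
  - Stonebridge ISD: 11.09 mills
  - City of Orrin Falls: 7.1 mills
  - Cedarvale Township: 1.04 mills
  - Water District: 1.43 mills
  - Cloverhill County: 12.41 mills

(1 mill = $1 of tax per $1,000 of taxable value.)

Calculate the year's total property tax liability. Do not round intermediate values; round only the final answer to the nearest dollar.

Assessed value = $1,897,600 × 0.56 = $1,062,656
Taxable value = $1,062,656 − $69,000 = $993,656
Stonebridge ISD: $993,656 × 0.01109 = $11,019.64504
City of Orrin Falls: $993,656 × 0.0071 = $7,054.9576
Cedarvale Township: $993,656 × 0.00104 = $1,033.40224
Water District: $993,656 × 0.00143 = $1,420.92808
Cloverhill County: $993,656 × 0.01241 = $12,331.27096
Total = $11,019.64504 + $7,054.9576 + $1,033.40224 + $1,420.92808 + $12,331.27096 = $32,860.20392

$32,860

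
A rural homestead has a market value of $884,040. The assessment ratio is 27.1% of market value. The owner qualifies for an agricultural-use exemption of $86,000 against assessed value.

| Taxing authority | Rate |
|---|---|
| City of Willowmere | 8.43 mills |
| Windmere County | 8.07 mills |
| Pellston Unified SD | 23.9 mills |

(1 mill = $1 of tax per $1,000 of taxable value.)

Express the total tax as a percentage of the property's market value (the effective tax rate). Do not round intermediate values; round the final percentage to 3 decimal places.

0.702%

Assessed value = $884,040 × 0.271 = $239,574.84
Taxable value = $239,574.84 − $86,000 = $153,574.84
City of Willowmere: $153,574.84 × 0.00843 = $1,294.6359012
Windmere County: $153,574.84 × 0.00807 = $1,239.3489588
Pellston Unified SD: $153,574.84 × 0.0239 = $3,670.438676
Total tax = $6,204.423536
Effective rate = $6,204.423536 ÷ $884,040 = 0.702% of market value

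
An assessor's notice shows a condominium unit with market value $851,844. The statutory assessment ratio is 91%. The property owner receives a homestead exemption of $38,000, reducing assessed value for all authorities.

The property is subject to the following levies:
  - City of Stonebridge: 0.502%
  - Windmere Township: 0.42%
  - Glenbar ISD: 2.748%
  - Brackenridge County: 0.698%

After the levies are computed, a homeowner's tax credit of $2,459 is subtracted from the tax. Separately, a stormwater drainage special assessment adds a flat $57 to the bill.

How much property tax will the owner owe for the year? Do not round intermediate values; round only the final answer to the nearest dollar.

$29,798

Assessed value = $851,844 × 0.91 = $775,178.04
Taxable value = $775,178.04 − $38,000 = $737,178.04
City of Stonebridge: $737,178.04 × 0.00502 = $3,700.6337608
Windmere Township: $737,178.04 × 0.0042 = $3,096.147768
Glenbar ISD: $737,178.04 × 0.02748 = $20,257.6525392
Brackenridge County: $737,178.04 × 0.00698 = $5,145.5027192
Levies subtotal = $32,199.9367872
After credit = $32,199.9367872 − $2,459 = $29,740.9367872
Total = $29,740.9367872 + $57 = $29,797.9367872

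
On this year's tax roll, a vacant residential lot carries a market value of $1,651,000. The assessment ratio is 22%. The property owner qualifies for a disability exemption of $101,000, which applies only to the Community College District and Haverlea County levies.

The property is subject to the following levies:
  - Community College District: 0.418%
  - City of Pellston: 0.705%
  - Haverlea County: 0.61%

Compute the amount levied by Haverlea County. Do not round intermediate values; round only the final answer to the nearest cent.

$1,599.54

Assessed value = $1,651,000 × 0.22 = $363,220
Haverlea County taxable value = $363,220 − $101,000 = $262,220
Haverlea County levy = $262,220 × 0.0061 = $1,599.542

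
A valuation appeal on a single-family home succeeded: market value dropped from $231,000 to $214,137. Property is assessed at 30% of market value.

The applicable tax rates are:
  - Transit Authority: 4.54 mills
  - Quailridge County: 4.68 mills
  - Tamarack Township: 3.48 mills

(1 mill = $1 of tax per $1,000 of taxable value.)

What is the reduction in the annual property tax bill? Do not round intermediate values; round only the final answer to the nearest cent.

Old assessed value = $231,000 × 0.3 = $69,300
New assessed value = $214,137 × 0.3 = $64,241.1
Combined rate = 0.00454 + 0.00468 + 0.00348 = 0.0127
Old tax = $69,300 × 0.0127 = $880.11
New tax = $64,241.1 × 0.0127 = $815.86197
Reduction = $880.11 − $815.86197 = $64.24803

$64.25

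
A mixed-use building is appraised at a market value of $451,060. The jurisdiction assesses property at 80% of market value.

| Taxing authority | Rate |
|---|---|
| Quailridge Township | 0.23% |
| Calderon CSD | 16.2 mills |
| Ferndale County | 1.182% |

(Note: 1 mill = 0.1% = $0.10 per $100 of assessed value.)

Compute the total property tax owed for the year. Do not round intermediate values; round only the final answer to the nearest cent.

$10,940.91

Assessed value = $451,060 × 0.8 = $360,848
Quailridge Township: $360,848 × 0.0023 = $829.9504
Calderon CSD: $360,848 × 0.0162 = $5,845.7376
Ferndale County: $360,848 × 0.01182 = $4,265.22336
Total = $10,940.91136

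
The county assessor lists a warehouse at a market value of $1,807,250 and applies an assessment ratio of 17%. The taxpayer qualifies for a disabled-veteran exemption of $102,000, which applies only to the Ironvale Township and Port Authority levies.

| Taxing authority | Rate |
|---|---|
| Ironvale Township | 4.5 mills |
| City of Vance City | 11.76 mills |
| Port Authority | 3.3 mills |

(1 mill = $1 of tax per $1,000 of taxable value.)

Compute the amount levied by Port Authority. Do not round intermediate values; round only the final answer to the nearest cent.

$677.27

Assessed value = $1,807,250 × 0.17 = $307,232.5
Port Authority taxable value = $307,232.5 − $102,000 = $205,232.5
Port Authority levy = $205,232.5 × 0.0033 = $677.26725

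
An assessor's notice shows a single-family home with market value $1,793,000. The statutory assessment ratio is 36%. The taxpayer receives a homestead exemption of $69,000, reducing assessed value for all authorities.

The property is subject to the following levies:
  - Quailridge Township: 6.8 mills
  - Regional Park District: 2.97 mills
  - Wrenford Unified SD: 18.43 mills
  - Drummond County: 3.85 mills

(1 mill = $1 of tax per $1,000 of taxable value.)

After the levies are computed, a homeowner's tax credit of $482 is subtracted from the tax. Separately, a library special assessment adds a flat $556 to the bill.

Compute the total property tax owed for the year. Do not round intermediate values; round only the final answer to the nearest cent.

Assessed value = $1,793,000 × 0.36 = $645,480
Taxable value = $645,480 − $69,000 = $576,480
Quailridge Township: $576,480 × 0.0068 = $3,920.064
Regional Park District: $576,480 × 0.00297 = $1,712.1456
Wrenford Unified SD: $576,480 × 0.01843 = $10,624.5264
Drummond County: $576,480 × 0.00385 = $2,219.448
Levies subtotal = $18,476.184
After credit = $18,476.184 − $482 = $17,994.184
Total = $17,994.184 + $556 = $18,550.184

$18,550.18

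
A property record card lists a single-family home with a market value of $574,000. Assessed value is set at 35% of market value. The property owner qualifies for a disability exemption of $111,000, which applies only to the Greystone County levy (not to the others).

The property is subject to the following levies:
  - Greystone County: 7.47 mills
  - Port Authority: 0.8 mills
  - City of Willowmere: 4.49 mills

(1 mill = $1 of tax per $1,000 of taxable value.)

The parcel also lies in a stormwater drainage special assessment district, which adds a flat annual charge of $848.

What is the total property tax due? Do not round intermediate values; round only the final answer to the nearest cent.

$2,582.31

Assessed value = $574,000 × 0.35 = $200,900
Greystone County: ($200,900 − $111,000) × 0.00747 = $89,900 × 0.00747 = $671.553
Port Authority: $200,900 × 0.0008 = $160.72
City of Willowmere: $200,900 × 0.00449 = $902.041
Levies subtotal = $1,734.314
Total = $1,734.314 + $848 = $2,582.314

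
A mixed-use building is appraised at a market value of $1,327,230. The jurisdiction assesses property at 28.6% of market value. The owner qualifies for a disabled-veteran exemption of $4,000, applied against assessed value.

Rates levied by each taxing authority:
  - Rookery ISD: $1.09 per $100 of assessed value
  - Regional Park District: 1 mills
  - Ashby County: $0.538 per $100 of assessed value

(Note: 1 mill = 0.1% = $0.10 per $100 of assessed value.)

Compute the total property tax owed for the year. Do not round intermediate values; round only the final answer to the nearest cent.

Assessed value = $1,327,230 × 0.286 = $379,587.78
Taxable value = $379,587.78 − $4,000 = $375,587.78
Rookery ISD: $375,587.78 × 0.0109 = $4,093.906802
Regional Park District: $375,587.78 × 0.001 = $375.58778
Ashby County: $375,587.78 × 0.00538 = $2,020.6622564
Total = $6,490.1568384

$6,490.16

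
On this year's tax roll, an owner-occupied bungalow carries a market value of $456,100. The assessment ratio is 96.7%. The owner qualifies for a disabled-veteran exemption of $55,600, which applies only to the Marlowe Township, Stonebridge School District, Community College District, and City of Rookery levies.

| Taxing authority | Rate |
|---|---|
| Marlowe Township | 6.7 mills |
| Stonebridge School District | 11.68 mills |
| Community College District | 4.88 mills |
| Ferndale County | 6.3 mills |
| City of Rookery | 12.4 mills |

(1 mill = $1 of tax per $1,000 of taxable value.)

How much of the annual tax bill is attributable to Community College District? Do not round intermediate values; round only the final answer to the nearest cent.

Assessed value = $456,100 × 0.967 = $441,048.7
Community College District taxable value = $441,048.7 − $55,600 = $385,448.7
Community College District levy = $385,448.7 × 0.00488 = $1,880.989656

$1,880.99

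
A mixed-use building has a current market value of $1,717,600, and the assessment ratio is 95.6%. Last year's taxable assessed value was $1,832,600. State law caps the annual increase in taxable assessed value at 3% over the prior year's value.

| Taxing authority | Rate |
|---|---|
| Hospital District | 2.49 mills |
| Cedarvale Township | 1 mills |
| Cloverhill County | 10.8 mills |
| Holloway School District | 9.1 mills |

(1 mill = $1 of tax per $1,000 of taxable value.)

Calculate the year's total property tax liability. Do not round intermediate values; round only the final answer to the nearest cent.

Uncapped assessed value = $1,717,600 × 0.956 = $1,642,025.6
Cap limit = $1,832,600 × 1.03 = $1,887,578
Taxable assessed value = min($1,642,025.6, $1,887,578) = $1,642,025.6 (cap does not bind)
Hospital District: $1,642,025.6 × 0.00249 = $4,088.643744
Cedarvale Township: $1,642,025.6 × 0.001 = $1,642.0256
Cloverhill County: $1,642,025.6 × 0.0108 = $17,733.87648
Holloway School District: $1,642,025.6 × 0.0091 = $14,942.43296
Total = $38,406.978784

$38,406.98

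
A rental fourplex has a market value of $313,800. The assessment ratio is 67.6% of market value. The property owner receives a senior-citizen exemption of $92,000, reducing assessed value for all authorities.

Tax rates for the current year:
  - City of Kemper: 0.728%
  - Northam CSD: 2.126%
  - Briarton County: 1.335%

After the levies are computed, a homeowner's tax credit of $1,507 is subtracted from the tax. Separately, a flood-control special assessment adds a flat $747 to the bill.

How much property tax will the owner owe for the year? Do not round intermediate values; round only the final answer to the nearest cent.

$4,272.20

Assessed value = $313,800 × 0.676 = $212,128.8
Taxable value = $212,128.8 − $92,000 = $120,128.8
City of Kemper: $120,128.8 × 0.00728 = $874.537664
Northam CSD: $120,128.8 × 0.02126 = $2,553.938288
Briarton County: $120,128.8 × 0.01335 = $1,603.71948
Levies subtotal = $5,032.195432
After credit = $5,032.195432 − $1,507 = $3,525.195432
Total = $3,525.195432 + $747 = $4,272.195432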